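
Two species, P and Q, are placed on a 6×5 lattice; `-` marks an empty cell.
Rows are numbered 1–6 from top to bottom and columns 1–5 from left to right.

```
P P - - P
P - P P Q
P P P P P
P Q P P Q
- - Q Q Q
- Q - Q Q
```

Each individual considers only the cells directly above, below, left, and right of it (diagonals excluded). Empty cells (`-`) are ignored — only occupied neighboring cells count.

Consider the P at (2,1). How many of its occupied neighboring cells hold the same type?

2

Occupied neighbors of (2,1): (1,1)=P, (3,1)=P.
Same type (P): 2 of 2.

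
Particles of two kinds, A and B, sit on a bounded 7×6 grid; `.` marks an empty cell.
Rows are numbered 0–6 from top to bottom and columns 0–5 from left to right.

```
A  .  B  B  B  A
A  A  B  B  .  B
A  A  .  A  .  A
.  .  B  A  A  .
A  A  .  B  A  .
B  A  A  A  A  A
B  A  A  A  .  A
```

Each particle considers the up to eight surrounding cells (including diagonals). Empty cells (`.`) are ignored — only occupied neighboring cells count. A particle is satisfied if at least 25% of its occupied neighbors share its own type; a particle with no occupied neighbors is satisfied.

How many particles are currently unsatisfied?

(0,0)A 2/2 ok
(0,2)B 3/4 ok
(0,3)B 4/4 ok
(0,4)B 3/4 ok
(0,5)A 0/2 unhappy
(1,0)A 4/4 ok
(1,1)A 4/6 ok
(1,2)B 3/6 ok
(1,3)B 4/5 ok
(1,5)B 1/3 ok
(2,0)A 3/3 ok
(2,1)A 3/5 ok
(2,3)A 2/5 ok
(2,5)A 1/2 ok
(3,2)B 1/5 unhappy
(3,3)A 3/5 ok
(3,4)A 4/5 ok
(4,0)A 2/3 ok
(4,1)A 3/5 ok
(4,3)B 1/7 unhappy
(4,4)A 5/6 ok
(5,0)B 1/5 unhappy
(5,1)A 5/7 ok
(5,2)A 6/7 ok
(5,3)A 5/6 ok
(5,4)A 5/6 ok
(5,5)A 3/3 ok
(6,0)B 1/3 ok
(6,1)A 3/5 ok
(6,2)A 5/5 ok
(6,3)A 4/4 ok
(6,5)A 2/2 ok
Unsatisfied: (0,5), (3,2), (4,3), (5,0) — 4 in total.

4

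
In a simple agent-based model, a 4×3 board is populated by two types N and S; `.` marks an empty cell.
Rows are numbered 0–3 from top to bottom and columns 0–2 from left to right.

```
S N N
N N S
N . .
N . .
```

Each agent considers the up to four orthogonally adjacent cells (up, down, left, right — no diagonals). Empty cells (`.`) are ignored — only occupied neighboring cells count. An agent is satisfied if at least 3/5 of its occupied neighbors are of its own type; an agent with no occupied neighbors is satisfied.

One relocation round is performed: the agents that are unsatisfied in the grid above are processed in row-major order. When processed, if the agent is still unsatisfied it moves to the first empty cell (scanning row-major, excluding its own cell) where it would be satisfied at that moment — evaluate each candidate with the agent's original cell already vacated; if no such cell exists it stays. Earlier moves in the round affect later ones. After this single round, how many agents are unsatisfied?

Initially unsatisfied (in order): (0,0), (0,2), (1,2).
  (0,0) → (2,2).
  (0,2) → (0,0).
  (1,2) → (3,2).
Resulting grid:
N N .
N N .
N . S
N . S
All satisfied now.

0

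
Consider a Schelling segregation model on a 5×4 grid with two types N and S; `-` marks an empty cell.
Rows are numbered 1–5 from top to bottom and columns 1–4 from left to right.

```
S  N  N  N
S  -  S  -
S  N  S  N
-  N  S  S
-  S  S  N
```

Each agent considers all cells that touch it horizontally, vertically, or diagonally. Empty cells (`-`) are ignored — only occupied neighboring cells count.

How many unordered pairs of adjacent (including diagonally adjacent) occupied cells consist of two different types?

22

Scan each occupied cell's neighbors to the right and below (and the two forward diagonals) so each pair is counted once.
From row 1: 5 unlike of 8 pairs (running 5/8).
From row 2: 3 unlike of 5 pairs (running 8/13).
From row 3: 8 unlike of 11 pairs (running 16/24).
From row 4: 5 unlike of 9 pairs (running 21/33).
From row 5: 1 unlike of 2 pairs (running 22/35).
Total adjacent occupied pairs: 35; unlike-type pairs: 22.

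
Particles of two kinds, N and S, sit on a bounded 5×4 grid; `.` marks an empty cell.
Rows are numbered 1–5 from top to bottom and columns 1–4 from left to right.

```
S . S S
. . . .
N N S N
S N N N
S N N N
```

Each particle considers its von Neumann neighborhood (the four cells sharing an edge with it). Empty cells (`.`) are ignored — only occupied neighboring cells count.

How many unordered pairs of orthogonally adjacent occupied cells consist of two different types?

6

Scan each occupied cell's neighbors to the right and below so each pair is counted once.
From row 1: 0 unlike of 1 pairs (running 0/1).
From row 3: 4 unlike of 7 pairs (running 4/8).
From row 4: 1 unlike of 7 pairs (running 5/15).
From row 5: 1 unlike of 3 pairs (running 6/18).
Total adjacent occupied pairs: 18; unlike-type pairs: 6.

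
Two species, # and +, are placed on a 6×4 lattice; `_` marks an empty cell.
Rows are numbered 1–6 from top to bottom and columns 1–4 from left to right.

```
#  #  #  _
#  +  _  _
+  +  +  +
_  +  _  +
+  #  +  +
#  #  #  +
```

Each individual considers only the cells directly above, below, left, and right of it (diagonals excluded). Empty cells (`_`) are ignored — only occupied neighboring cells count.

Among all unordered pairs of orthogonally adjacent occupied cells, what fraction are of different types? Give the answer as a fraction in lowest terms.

3/8

Scan each occupied cell's neighbors to the right and below so each pair is counted once.
From row 1: 1 unlike of 4 pairs (running 1/4).
From row 2: 2 unlike of 3 pairs (running 3/7).
From row 3: 0 unlike of 5 pairs (running 3/12).
From row 4: 1 unlike of 2 pairs (running 4/14).
From row 5: 4 unlike of 7 pairs (running 8/21).
From row 6: 1 unlike of 3 pairs (running 9/24).
Total adjacent occupied pairs: 24; unlike-type pairs: 9.
9/24 reduces to 3/8.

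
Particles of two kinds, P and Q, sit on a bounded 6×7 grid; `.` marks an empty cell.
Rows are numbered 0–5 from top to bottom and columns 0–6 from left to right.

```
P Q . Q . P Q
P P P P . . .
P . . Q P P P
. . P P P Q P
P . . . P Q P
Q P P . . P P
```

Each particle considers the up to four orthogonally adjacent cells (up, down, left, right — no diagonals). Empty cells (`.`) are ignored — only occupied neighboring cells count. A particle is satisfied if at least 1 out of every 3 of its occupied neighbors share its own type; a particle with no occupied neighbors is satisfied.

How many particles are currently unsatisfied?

9

(0,0)P 1/2 ✓
(0,1)Q 0/2 ✗
(0,3)Q 0/1 ✗
(0,5)P 0/1 ✗
(0,6)Q 0/1 ✗
(1,0)P 3/3 ✓
(1,1)P 2/3 ✓
(1,2)P 2/2 ✓
(1,3)P 1/3 ✓
(2,0)P 1/1 ✓
(2,3)Q 0/3 ✗
(2,4)P 2/3 ✓
(2,5)P 2/3 ✓
(2,6)P 2/2 ✓
(3,2)P 1/1 ✓
(3,3)P 2/3 ✓
(3,4)P 3/4 ✓
(3,5)Q 1/4 ✗
(3,6)P 2/3 ✓
(4,0)P 0/1 ✗
(4,4)P 1/2 ✓
(4,5)Q 1/4 ✗
(4,6)P 2/3 ✓
(5,0)Q 0/2 ✗
(5,1)P 1/2 ✓
(5,2)P 1/1 ✓
(5,5)P 1/2 ✓
(5,6)P 2/2 ✓
Unsatisfied: (0,1), (0,3), (0,5), (0,6), (2,3), (3,5), (4,0), (4,5), (5,0) — 9 in total.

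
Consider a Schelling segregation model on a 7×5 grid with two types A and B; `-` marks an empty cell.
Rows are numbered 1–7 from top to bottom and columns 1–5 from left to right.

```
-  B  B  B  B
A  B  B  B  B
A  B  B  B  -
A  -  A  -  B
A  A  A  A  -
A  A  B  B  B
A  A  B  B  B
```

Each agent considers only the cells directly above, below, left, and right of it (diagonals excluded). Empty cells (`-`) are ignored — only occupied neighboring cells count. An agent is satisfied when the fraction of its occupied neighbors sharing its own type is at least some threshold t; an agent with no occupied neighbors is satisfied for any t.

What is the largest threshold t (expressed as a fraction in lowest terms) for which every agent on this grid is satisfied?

1/2

Row 1: (1,2)B 2/2 · (1,3)B 3/3 · (1,4)B 3/3 · (1,5)B 2/2
Row 2: (2,1)A 1/2 · (2,2)B 3/4 · (2,3)B 4/4 · (2,4)B 4/4 · (2,5)B 2/2
Row 3: (3,1)A 2/3 · (3,2)B 2/3 · (3,3)B 3/4 · (3,4)B 2/2
Row 4: (4,1)A 2/2 · (4,3)A 1/2 · (4,5)B — no occupied neighbors
Row 5: (5,1)A 3/3 · (5,2)A 3/3 · (5,3)A 3/4 · (5,4)A 1/2
Row 6: (6,1)A 3/3 · (6,2)A 3/4 · (6,3)B 2/4 · (6,4)B 3/4 · (6,5)B 2/2
Row 7: (7,1)A 2/2 · (7,2)A 2/3 · (7,3)B 2/3 · (7,4)B 3/3 · (7,5)B 2/2
The smallest same-type fraction is 1/2 at (2,1), which reduces to 1/2. Any threshold above that leaves this agent unsatisfied.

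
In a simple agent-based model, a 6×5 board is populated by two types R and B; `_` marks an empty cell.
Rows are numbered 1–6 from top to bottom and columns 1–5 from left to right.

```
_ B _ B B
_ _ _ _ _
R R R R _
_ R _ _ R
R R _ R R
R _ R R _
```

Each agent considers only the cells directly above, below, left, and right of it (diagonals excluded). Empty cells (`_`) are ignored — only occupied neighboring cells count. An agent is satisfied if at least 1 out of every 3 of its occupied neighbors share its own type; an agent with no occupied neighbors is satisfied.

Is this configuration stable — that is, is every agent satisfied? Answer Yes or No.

Row 1: (1,2)B 0/0 satisfied · (1,4)B 1/1 satisfied · (1,5)B 1/1 satisfied
Row 3: (3,1)R 1/1 satisfied · (3,2)R 3/3 satisfied · (3,3)R 2/2 satisfied · (3,4)R 1/1 satisfied
Row 4: (4,2)R 2/2 satisfied · (4,5)R 1/1 satisfied
Row 5: (5,1)R 2/2 satisfied · (5,2)R 2/2 satisfied · (5,4)R 2/2 satisfied · (5,5)R 2/2 satisfied
Row 6: (6,1)R 1/1 satisfied · (6,3)R 1/1 satisfied · (6,4)R 2/2 satisfied
All meet the threshold, so the configuration is stable.

Yes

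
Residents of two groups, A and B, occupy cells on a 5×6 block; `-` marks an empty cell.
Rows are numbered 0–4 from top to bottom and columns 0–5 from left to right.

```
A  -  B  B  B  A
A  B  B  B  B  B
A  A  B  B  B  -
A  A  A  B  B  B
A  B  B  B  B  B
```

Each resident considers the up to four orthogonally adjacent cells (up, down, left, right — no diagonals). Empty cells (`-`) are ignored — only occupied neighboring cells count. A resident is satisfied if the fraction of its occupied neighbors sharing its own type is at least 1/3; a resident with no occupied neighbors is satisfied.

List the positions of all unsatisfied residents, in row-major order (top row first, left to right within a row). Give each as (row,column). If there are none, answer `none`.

(0,5), (3,2)

(0,0)A 1/1 satisfied
(0,2)B 2/2 satisfied
(0,3)B 3/3 satisfied
(0,4)B 2/3 satisfied
(0,5)A 0/2 not
(1,0)A 2/3 satisfied
(1,1)B 1/3 satisfied
(1,2)B 4/4 satisfied
(1,3)B 4/4 satisfied
(1,4)B 4/4 satisfied
(1,5)B 1/2 satisfied
(2,0)A 3/3 satisfied
(2,1)A 2/4 satisfied
(2,2)B 2/4 satisfied
(2,3)B 4/4 satisfied
(2,4)B 3/3 satisfied
(3,0)A 3/3 satisfied
(3,1)A 3/4 satisfied
(3,2)A 1/4 not
(3,3)B 3/4 satisfied
(3,4)B 4/4 satisfied
(3,5)B 2/2 satisfied
(4,0)A 1/2 satisfied
(4,1)B 1/3 satisfied
(4,2)B 2/3 satisfied
(4,3)B 3/3 satisfied
(4,4)B 3/3 satisfied
(4,5)B 2/2 satisfied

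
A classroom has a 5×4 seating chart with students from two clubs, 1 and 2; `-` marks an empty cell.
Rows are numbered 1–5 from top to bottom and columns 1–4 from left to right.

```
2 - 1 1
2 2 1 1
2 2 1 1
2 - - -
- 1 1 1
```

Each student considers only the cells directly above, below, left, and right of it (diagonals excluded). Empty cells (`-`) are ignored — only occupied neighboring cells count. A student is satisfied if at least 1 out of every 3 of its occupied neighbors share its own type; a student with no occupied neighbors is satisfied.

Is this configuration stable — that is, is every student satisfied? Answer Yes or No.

Yes

Row 1: (1,1)2 1/1 satisfied · (1,3)1 2/2 satisfied · (1,4)1 2/2 satisfied
Row 2: (2,1)2 3/3 satisfied · (2,2)2 2/3 satisfied · (2,3)1 3/4 satisfied · (2,4)1 3/3 satisfied
Row 3: (3,1)2 3/3 satisfied · (3,2)2 2/3 satisfied · (3,3)1 2/3 satisfied · (3,4)1 2/2 satisfied
Row 4: (4,1)2 1/1 satisfied
Row 5: (5,2)1 1/1 satisfied · (5,3)1 2/2 satisfied · (5,4)1 1/1 satisfied
All meet the threshold, so the configuration is stable.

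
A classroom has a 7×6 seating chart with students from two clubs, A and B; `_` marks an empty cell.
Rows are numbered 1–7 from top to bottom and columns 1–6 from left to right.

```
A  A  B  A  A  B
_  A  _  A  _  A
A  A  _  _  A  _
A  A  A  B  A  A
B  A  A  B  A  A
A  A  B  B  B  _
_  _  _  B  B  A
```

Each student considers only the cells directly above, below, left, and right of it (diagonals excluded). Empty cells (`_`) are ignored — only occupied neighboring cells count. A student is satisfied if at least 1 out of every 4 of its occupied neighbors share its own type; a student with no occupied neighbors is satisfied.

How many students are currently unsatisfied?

Row 1: (1,1)A 1/1 ok · (1,2)A 2/3 ok · (1,3)B 0/2 unhappy · (1,4)A 2/3 ok · (1,5)A 1/2 ok · (1,6)B 0/2 unhappy
Row 2: (2,2)A 2/2 ok · (2,4)A 1/1 ok · (2,6)A 0/1 unhappy
Row 3: (3,1)A 2/2 ok · (3,2)A 3/3 ok · (3,5)A 1/1 ok
Row 4: (4,1)A 2/3 ok · (4,2)A 4/4 ok · (4,3)A 2/3 ok · (4,4)B 1/3 ok · (4,5)A 3/4 ok · (4,6)A 2/2 ok
Row 5: (5,1)B 0/3 unhappy · (5,2)A 3/4 ok · (5,3)A 2/4 ok · (5,4)B 2/4 ok · (5,5)A 2/4 ok · (5,6)A 2/2 ok
Row 6: (6,1)A 1/2 ok · (6,2)A 2/3 ok · (6,3)B 1/3 ok · (6,4)B 4/4 ok · (6,5)B 2/3 ok
Row 7: (7,4)B 2/2 ok · (7,5)B 2/3 ok · (7,6)A 0/1 unhappy
Unsatisfied: (1,3), (1,6), (2,6), (5,1), (7,6) — 5 in total.

5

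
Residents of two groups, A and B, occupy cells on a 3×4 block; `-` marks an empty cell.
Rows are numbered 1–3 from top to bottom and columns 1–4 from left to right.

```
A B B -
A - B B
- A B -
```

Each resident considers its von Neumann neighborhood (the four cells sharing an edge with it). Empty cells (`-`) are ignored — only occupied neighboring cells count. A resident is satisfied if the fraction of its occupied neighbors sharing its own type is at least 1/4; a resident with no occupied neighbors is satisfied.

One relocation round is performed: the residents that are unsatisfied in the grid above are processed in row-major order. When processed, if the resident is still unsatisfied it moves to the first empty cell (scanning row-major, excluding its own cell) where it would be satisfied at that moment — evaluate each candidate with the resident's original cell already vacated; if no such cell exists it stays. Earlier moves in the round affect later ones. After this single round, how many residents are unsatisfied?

0

Initially unsatisfied (in order): (3,2).
  (3,2) → (2,2).
Resulting grid:
A B B -
A A B B
- - B -
All satisfied now.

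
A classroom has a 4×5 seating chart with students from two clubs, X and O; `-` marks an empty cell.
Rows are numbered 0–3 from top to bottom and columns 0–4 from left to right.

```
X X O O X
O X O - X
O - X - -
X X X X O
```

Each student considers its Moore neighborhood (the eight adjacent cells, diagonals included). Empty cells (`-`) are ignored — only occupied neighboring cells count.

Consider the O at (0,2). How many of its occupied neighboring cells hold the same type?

Occupied neighbors of (0,2): (0,1)=X, (0,3)=O, (1,1)=X, (1,2)=O.
Same type (O): 2 of 4.

2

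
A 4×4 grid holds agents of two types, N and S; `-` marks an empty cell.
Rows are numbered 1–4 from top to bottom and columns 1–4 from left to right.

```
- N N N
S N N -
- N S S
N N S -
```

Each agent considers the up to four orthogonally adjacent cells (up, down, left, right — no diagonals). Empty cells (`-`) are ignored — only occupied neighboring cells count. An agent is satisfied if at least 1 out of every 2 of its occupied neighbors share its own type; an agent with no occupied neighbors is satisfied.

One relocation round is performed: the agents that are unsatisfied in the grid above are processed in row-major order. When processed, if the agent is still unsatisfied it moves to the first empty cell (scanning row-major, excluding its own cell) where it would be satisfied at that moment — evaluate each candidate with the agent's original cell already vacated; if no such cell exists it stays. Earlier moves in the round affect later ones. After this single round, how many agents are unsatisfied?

Initially unsatisfied (in order): (2,1).
  (2,1) → (4,4).
Resulting grid:
- N N N
- N N -
- N S S
N N S S
All satisfied now.

0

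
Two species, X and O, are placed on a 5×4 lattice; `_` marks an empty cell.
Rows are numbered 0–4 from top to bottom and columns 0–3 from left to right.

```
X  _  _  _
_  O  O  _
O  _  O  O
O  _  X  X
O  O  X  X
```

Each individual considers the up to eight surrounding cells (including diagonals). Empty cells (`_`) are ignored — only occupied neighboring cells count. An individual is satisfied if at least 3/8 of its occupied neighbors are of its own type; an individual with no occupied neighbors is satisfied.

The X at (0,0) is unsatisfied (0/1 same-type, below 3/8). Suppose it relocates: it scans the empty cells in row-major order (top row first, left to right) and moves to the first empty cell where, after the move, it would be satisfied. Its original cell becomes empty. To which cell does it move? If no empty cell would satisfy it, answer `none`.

Vacating (0,0). Empty cells in order:
  (0,1): 0/2 same-type → still unsatisfied.
  (0,2): 0/2 same-type → still unsatisfied.
  (0,3): 0/1 same-type → still unsatisfied.
  (1,0): 0/2 same-type → still unsatisfied.
  (1,3): 0/3 same-type → still unsatisfied.
  (2,1): 1/6 same-type → still unsatisfied.
  (3,1): 2/7 same-type → still unsatisfied.

none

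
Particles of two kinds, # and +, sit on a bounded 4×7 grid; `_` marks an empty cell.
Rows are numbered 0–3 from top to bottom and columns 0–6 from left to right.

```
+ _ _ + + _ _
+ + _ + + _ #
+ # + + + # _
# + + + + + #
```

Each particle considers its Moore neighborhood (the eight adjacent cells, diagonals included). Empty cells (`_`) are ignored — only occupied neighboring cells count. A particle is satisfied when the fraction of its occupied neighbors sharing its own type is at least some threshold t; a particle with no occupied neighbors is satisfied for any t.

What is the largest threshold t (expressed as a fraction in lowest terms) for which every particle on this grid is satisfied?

(0,0)+ 2/2
(0,3)+ 3/3
(0,4)+ 3/3
(1,0)+ 3/4
(1,1)+ 4/5
(1,3)+ 6/6
(1,4)+ 5/6
(1,6)# 1/1
(2,0)+ 3/5
(2,1)# 1/7
(2,2)+ 6/7
(2,3)+ 7/7
(2,4)+ 6/7
(2,5)# 2/6
(3,0)# 1/3
(3,1)+ 3/5
(3,2)+ 4/5
(3,3)+ 5/5
(3,4)+ 4/5
(3,5)+ 2/4
(3,6)# 1/2
The smallest same-type fraction is 1/7 at (2,1), which reduces to 1/7. Any threshold above that leaves this particle unsatisfied.

1/7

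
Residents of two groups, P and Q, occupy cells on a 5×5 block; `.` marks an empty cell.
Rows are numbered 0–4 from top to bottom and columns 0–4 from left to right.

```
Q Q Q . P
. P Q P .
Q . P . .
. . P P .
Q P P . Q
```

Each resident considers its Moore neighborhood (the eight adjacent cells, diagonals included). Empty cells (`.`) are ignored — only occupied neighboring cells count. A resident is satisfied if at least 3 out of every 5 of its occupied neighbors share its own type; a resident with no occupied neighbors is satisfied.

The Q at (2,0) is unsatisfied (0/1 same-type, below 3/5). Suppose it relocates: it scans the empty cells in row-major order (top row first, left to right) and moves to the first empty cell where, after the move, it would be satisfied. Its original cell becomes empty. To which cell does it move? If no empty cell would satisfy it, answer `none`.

(1,0)

Vacating (2,0). Empty cells in order:
  (0,3): 2/4 same-type → still unsatisfied.
  (1,0): 2/3 same-type → satisfied — stop here.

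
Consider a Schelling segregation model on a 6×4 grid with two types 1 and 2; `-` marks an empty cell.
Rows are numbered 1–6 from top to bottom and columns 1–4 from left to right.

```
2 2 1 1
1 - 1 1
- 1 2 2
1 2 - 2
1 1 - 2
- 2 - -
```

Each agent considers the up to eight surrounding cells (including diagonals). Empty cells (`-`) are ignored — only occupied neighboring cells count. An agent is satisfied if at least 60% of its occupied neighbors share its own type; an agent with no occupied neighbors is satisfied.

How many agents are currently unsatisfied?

Row 1: (1,1)2 1/2 ✗ · (1,2)2 1/4 ✗ · (1,3)1 3/4 ✓ · (1,4)1 3/3 ✓
Row 2: (2,1)1 1/3 ✗ · (2,3)1 4/7 ✗ · (2,4)1 3/5 ✓
Row 3: (3,2)1 3/5 ✓ · (3,3)2 3/6 ✗ · (3,4)2 2/4 ✗
Row 4: (4,1)1 3/4 ✓ · (4,2)2 1/5 ✗ · (4,4)2 3/3 ✓
Row 5: (5,1)1 2/4 ✗ · (5,2)1 2/4 ✗ · (5,4)2 1/1 ✓
Row 6: (6,2)2 0/2 ✗
Unsatisfied: (1,1), (1,2), (2,1), (2,3), (3,3), (3,4), (4,2), (5,1), (5,2), (6,2) — 10 in total.

10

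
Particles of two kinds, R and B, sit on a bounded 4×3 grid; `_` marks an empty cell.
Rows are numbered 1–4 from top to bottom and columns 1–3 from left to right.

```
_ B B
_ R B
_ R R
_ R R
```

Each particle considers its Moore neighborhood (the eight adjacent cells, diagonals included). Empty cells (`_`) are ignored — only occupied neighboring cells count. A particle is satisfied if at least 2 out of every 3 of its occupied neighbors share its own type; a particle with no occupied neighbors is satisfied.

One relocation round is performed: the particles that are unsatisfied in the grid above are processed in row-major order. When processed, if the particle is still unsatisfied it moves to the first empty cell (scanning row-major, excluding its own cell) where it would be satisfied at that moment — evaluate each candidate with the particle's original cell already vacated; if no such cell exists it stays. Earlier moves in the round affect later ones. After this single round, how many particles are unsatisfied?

Initially unsatisfied (in order): (2,2), (2,3).
  (2,2) → (3,1).
  (2,3) → (1,1).
Resulting grid:
B B B
_ _ _
R R R
_ R R
All satisfied now.

0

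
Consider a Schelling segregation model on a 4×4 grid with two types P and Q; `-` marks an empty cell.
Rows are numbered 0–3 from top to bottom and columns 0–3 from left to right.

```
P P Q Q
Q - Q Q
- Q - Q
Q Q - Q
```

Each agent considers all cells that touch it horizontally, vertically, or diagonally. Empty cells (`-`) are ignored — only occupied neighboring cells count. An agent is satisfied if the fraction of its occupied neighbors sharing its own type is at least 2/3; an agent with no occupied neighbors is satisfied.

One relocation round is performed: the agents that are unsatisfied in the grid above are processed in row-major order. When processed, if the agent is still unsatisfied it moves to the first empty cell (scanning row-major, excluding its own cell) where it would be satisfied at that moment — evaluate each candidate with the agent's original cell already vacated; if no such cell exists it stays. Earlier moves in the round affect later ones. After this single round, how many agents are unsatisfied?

Initially unsatisfied (in order): (0,0), (0,1), (1,0).
  (0,0): no empty cell satisfies it; stays.
  (0,1): no empty cell satisfies it; stays.
  (1,0) → (2,0).
Resulting grid:
P P Q Q
- - Q Q
Q Q - Q
Q Q - Q
Unsatisfied now: (0,1).

1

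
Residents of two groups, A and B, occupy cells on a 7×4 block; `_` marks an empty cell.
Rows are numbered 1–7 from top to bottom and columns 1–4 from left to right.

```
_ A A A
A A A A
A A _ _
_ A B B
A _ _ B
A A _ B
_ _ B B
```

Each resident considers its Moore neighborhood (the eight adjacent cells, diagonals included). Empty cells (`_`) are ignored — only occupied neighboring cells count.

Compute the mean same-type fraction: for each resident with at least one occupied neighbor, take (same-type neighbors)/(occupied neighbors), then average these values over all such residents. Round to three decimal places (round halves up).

Row 1: (1,2)A 4/4 · (1,3)A 5/5 · (1,4)A 3/3
Row 2: (2,1)A 4/4 · (2,2)A 6/6 · (2,3)A 6/6 · (2,4)A 3/3
Row 3: (3,1)A 4/4 · (3,2)A 5/6
Row 4: (4,2)A 3/4 · (4,3)B 2/4 · (4,4)B 2/2
Row 5: (5,1)A 3/3 · (5,4)B 3/3
Row 6: (6,1)A 2/2 · (6,2)A 2/3 · (6,4)B 3/3
Row 7: (7,3)B 2/3 · (7,4)B 2/2
Sum over 19 residents: 4/4 + 5/5 + 3/3 + 4/4 + 6/6 + 6/6 + 3/3 + 4/4 + 5/6 + 3/4 + 2/4 + 2/2 + 3/3 + 3/3 + 2/2 + 2/3 + 3/3 + 2/3 + 2/2 = 209/12; mean = 209/12 ÷ 19 = 11/12 = 0.916666… → 0.917.

0.917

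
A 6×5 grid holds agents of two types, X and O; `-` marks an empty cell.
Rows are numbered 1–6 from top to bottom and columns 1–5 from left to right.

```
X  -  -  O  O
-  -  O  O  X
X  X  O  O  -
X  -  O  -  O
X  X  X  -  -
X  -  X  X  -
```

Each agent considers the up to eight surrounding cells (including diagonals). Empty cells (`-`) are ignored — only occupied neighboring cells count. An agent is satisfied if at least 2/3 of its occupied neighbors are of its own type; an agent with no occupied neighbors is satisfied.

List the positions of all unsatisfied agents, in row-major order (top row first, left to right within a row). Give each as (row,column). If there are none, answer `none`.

(1,1)X 0/0 ✓
(1,4)O 3/4 ✓
(1,5)O 2/3 ✓
(2,3)O 4/5 ✓
(2,4)O 5/6 ✓
(2,5)X 0/4 ✗
(3,1)X 2/2 ✓
(3,2)X 2/5 ✗
(3,3)O 4/5 ✓
(3,4)O 5/6 ✓
(4,1)X 4/4 ✓
(4,3)O 2/5 ✗
(4,5)O 1/1 ✓
(5,1)X 3/3 ✓
(5,2)X 5/6 ✓
(5,3)X 3/4 ✓
(6,1)X 2/2 ✓
(6,3)X 3/3 ✓
(6,4)X 2/2 ✓

(2,5), (3,2), (4,3)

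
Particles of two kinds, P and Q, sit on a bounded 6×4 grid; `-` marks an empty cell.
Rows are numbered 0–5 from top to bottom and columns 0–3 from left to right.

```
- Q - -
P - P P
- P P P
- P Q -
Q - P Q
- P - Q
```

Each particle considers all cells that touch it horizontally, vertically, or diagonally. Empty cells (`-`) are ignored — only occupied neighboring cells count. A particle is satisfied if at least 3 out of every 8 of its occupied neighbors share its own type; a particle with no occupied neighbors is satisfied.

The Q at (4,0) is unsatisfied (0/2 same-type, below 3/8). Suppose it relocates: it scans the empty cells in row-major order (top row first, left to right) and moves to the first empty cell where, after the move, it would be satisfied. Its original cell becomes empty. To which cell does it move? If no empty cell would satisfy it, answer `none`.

(0,0)

Vacating (4,0). Empty cells in order:
  (0,0): 1/2 same-type → satisfied — stop here.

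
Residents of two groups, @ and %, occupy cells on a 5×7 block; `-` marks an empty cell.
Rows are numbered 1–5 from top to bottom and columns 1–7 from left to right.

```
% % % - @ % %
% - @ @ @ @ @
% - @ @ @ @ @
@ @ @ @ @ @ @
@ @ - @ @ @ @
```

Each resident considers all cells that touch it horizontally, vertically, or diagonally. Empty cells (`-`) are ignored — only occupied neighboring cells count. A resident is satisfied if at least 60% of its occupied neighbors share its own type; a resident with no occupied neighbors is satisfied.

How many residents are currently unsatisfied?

Row 1: (1,1)% 2/2 satisfied · (1,2)% 3/4 satisfied · (1,3)% 1/3 not · (1,5)@ 3/4 satisfied · (1,6)% 1/5 not · (1,7)% 1/3 not
Row 2: (2,1)% 3/3 satisfied · (2,3)@ 3/5 satisfied · (2,4)@ 6/7 satisfied · (2,5)@ 6/7 satisfied · (2,6)@ 6/8 satisfied · (2,7)@ 3/5 satisfied
Row 3: (3,1)% 1/3 not · (3,3)@ 6/6 satisfied · (3,4)@ 8/8 satisfied · (3,5)@ 8/8 satisfied · (3,6)@ 8/8 satisfied · (3,7)@ 5/5 satisfied
Row 4: (4,1)@ 3/4 satisfied · (4,2)@ 5/6 satisfied · (4,3)@ 6/6 satisfied · (4,4)@ 7/7 satisfied · (4,5)@ 8/8 satisfied · (4,6)@ 8/8 satisfied · (4,7)@ 5/5 satisfied
Row 5: (5,1)@ 3/3 satisfied · (5,2)@ 4/4 satisfied · (5,4)@ 4/4 satisfied · (5,5)@ 5/5 satisfied · (5,6)@ 5/5 satisfied · (5,7)@ 3/3 satisfied
Unsatisfied: (1,3), (1,6), (1,7), (3,1) — 4 in total.

4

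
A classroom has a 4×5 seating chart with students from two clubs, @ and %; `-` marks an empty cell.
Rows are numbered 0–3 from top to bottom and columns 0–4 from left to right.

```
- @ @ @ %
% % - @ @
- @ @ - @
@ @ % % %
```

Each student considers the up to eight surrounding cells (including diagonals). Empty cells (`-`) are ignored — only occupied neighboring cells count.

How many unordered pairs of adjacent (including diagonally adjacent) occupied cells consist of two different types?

15

Scan each occupied cell's neighbors to the right and below (and the two forward diagonals) so each pair is counted once.
Row 0: @(0,1)–@(0,2)= @(0,1)–%(1,1)≠ @(0,1)–%(1,0)≠ @(0,2)–@(0,3)= @(0,2)–@(1,3)= @(0,2)–%(1,1)≠ @(0,3)–%(0,4)≠ @(0,3)–@(1,3)= @(0,3)–@(1,4)= %(0,4)–@(1,4)≠ %(0,4)–@(1,3)≠  → 6/11 unlike.
Row 1: %(1,0)–%(1,1)= %(1,0)–@(2,1)≠ %(1,1)–@(2,1)≠ %(1,1)–@(2,2)≠ @(1,3)–@(1,4)= @(1,3)–@(2,4)= @(1,3)–@(2,2)= @(1,4)–@(2,4)=  → 3/8 unlike.
Row 2: @(2,1)–@(2,2)= @(2,1)–@(3,1)= @(2,1)–%(3,2)≠ @(2,1)–@(3,0)= @(2,2)–%(3,2)≠ @(2,2)–%(3,3)≠ @(2,2)–@(3,1)= @(2,4)–%(3,4)≠ @(2,4)–%(3,3)≠  → 5/9 unlike.
Row 3: @(3,0)–@(3,1)= @(3,1)–%(3,2)≠ %(3,2)–%(3,3)= %(3,3)–%(3,4)=  → 1/4 unlike.
Total adjacent occupied pairs: 32; unlike-type pairs: 15.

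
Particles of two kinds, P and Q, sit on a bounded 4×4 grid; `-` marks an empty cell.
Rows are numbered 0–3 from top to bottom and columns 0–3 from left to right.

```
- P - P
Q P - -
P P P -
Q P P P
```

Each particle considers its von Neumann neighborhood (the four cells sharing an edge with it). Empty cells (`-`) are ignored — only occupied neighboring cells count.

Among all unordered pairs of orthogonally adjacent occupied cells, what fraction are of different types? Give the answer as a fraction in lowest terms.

Scan each occupied cell's neighbors to the right and below so each pair is counted once.
Row 0: P(0,1)–P(1,1)=  → 0/1 unlike.
Row 1: Q(1,0)–P(1,1)≠ Q(1,0)–P(2,0)≠ P(1,1)–P(2,1)=  → 2/3 unlike.
Row 2: P(2,0)–P(2,1)= P(2,0)–Q(3,0)≠ P(2,1)–P(2,2)= P(2,1)–P(3,1)= P(2,2)–P(3,2)=  → 1/5 unlike.
Row 3: Q(3,0)–P(3,1)≠ P(3,1)–P(3,2)= P(3,2)–P(3,3)=  → 1/3 unlike.
Total adjacent occupied pairs: 12; unlike-type pairs: 4.
4/12 reduces to 1/3.

1/3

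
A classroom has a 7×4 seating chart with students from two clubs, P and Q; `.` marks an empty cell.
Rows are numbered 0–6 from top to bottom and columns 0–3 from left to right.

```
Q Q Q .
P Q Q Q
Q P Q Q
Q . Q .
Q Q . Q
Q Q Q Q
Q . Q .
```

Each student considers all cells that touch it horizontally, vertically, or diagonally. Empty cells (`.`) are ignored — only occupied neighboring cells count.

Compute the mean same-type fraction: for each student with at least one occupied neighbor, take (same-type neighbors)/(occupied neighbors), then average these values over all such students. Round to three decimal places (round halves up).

0.832

(0,0)Q 2/3
(0,1)Q 4/5
(0,2)Q 4/4
(1,0)P 1/5
(1,1)Q 6/8
(1,2)Q 6/7
(1,3)Q 4/4
(2,0)Q 2/4
(2,1)P 1/7
(2,2)Q 5/6
(2,3)Q 4/4
(3,0)Q 3/4
(3,2)Q 4/5
(4,0)Q 4/4
(4,1)Q 6/6
(4,3)Q 3/3
(5,0)Q 4/4
(5,1)Q 6/6
(5,2)Q 5/5
(5,3)Q 3/3
(6,0)Q 2/2
(6,2)Q 3/3
Sum over 22 students: 2/3 + 4/5 + 4/4 + 1/5 + 6/8 + 6/7 + 4/4 + 2/4 + 1/7 + 5/6 + 4/4 + 3/4 + 4/5 + 4/4 + 6/6 + 3/3 + 4/4 + 6/6 + 5/5 + 3/3 + 2/2 + 3/3 = 183/10; mean = 183/10 ÷ 22 = 183/220 = 0.831818… → 0.832.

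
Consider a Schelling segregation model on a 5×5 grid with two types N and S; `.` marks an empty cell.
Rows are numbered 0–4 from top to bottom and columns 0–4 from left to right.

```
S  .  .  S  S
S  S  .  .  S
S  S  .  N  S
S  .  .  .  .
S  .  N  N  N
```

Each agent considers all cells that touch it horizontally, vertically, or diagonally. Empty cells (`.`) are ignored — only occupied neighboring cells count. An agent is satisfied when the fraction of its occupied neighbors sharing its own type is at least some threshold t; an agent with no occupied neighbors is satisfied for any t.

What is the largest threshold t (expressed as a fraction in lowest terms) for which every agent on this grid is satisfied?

Row 0: (0,0)S 2/2 · (0,3)S 2/2 · (0,4)S 2/2
Row 1: (1,0)S 4/4 · (1,1)S 4/4 · (1,4)S 3/4
Row 2: (2,0)S 4/4 · (2,1)S 4/4 · (2,3)N 0/2 · (2,4)S 1/2
Row 3: (3,0)S 3/3
Row 4: (4,0)S 1/1 · (4,2)N 1/1 · (4,3)N 2/2 · (4,4)N 1/1
The smallest same-type fraction is 0/2 at (2,3), which reduces to 0/1. Any threshold above that leaves this agent unsatisfied.

0/1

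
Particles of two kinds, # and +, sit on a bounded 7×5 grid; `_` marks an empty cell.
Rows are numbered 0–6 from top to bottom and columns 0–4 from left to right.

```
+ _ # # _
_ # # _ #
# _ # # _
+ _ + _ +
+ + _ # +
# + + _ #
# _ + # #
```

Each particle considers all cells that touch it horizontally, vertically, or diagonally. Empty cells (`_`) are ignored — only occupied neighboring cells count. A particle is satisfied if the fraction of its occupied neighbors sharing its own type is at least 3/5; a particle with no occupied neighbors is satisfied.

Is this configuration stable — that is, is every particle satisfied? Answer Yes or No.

No

Row 0: (0,0)+ 0/1 not · (0,2)# 3/3 satisfied · (0,3)# 3/3 satisfied
Row 1: (1,1)# 4/5 satisfied · (1,2)# 5/5 satisfied · (1,4)# 2/2 satisfied
Row 2: (2,0)# 1/2 not · (2,2)# 3/4 satisfied · (2,3)# 3/5 satisfied
Row 3: (3,0)+ 2/3 satisfied · (3,2)+ 1/4 not · (3,4)+ 1/3 not
Row 4: (4,0)+ 3/4 satisfied · (4,1)+ 5/6 satisfied · (4,3)# 1/5 not · (4,4)+ 1/3 not
Row 5: (5,0)# 1/4 not · (5,1)+ 4/6 satisfied · (5,2)+ 3/5 satisfied · (5,4)# 3/4 satisfied
Row 6: (6,0)# 1/2 not · (6,2)+ 2/3 satisfied · (6,3)# 2/4 not · (6,4)# 2/2 satisfied
For instance (0,0) has only 0/1 same-type neighbors, below 3/5.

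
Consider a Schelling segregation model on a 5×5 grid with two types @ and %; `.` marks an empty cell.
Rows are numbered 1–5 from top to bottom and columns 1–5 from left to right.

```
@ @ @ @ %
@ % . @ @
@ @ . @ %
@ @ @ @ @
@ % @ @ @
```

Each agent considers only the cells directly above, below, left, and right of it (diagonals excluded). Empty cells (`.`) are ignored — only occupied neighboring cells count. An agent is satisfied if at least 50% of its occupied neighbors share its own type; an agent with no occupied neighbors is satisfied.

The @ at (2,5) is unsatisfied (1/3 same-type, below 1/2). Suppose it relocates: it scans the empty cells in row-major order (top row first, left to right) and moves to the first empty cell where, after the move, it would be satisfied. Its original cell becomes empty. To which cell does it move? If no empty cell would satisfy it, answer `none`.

(2,3)

Vacating (2,5). Empty cells in order:
  (2,3): 2/3 same-type → satisfied — stop here.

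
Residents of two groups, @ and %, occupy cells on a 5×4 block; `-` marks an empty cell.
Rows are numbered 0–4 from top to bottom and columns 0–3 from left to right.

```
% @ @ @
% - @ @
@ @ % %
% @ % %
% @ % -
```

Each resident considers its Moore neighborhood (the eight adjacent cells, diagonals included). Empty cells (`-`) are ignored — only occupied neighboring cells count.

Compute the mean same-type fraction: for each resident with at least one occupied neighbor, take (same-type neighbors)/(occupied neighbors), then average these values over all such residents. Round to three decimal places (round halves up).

0.539

(0,0)% 1/2
(0,1)@ 2/4
(0,2)@ 4/4
(0,3)@ 3/3
(1,0)% 1/4
(1,2)@ 5/7
(1,3)@ 3/5
(2,0)@ 2/4
(2,1)@ 3/7
(2,2)% 3/7
(2,3)% 3/5
(3,0)% 1/5
(3,1)@ 3/8
(3,2)% 4/7
(3,3)% 4/4
(4,0)% 1/3
(4,1)@ 1/5
(4,2)% 2/4
Sum over 18 residents: 1/2 + 2/4 + 4/4 + 3/3 + 1/4 + 5/7 + 3/5 + 2/4 + 3/7 + 3/7 + 3/5 + 1/5 + 3/8 + 4/7 + 4/4 + 1/3 + 1/5 + 2/4 = 8149/840; mean = 8149/840 ÷ 18 = 8149/15120 = 0.538955… → 0.539.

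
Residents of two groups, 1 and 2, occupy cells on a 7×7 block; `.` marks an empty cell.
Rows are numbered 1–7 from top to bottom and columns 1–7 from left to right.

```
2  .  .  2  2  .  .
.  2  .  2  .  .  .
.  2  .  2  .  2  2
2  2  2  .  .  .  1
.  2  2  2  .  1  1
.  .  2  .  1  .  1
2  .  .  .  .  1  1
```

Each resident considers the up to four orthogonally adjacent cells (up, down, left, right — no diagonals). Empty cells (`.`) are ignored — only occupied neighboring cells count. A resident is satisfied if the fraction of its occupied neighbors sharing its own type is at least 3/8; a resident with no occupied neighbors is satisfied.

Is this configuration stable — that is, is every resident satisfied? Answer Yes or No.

(1,1)2 0/0 satisfied
(1,4)2 2/2 satisfied
(1,5)2 1/1 satisfied
(2,2)2 1/1 satisfied
(2,4)2 2/2 satisfied
(3,2)2 2/2 satisfied
(3,4)2 1/1 satisfied
(3,6)2 1/1 satisfied
(3,7)2 1/2 satisfied
(4,1)2 1/1 satisfied
(4,2)2 4/4 satisfied
(4,3)2 2/2 satisfied
(4,7)1 1/2 satisfied
(5,2)2 2/2 satisfied
(5,3)2 4/4 satisfied
(5,4)2 1/1 satisfied
(5,6)1 1/1 satisfied
(5,7)1 3/3 satisfied
(6,3)2 1/1 satisfied
(6,5)1 0/0 satisfied
(6,7)1 2/2 satisfied
(7,1)2 0/0 satisfied
(7,6)1 1/1 satisfied
(7,7)1 2/2 satisfied
All meet the threshold, so the configuration is stable.

Yes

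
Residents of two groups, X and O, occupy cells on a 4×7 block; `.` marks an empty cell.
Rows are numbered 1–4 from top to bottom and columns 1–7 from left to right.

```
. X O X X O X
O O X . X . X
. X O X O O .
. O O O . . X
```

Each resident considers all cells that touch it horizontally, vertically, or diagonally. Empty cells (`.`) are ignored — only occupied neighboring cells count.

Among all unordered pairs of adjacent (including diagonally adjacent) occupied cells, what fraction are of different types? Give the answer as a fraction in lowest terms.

Scan each occupied cell's neighbors to the right and below (and the two forward diagonals) so each pair is counted once.
From row 1: 9 unlike of 16 pairs (running 9/16).
From row 2: 7 unlike of 12 pairs (running 16/28).
From row 3: 8 unlike of 13 pairs (running 24/41).
From row 4: 0 unlike of 2 pairs (running 24/43).
Total adjacent occupied pairs: 43; unlike-type pairs: 24.
24/43 is already in lowest terms.

24/43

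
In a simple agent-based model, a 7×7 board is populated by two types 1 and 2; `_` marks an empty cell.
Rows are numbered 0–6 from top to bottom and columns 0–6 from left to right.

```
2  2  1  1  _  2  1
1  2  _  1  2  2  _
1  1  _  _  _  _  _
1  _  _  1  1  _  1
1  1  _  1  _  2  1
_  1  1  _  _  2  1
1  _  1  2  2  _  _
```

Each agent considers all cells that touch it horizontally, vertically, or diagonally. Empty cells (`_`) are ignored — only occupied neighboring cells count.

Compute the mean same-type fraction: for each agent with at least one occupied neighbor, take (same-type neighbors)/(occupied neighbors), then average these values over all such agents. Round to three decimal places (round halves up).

Row 0: (0,0)2 2/3 · (0,1)2 2/4 · (0,2)1 2/4 · (0,3)1 2/3 · (0,5)2 2/3 · (0,6)1 0/2
Row 1: (1,0)1 2/5 · (1,1)2 2/6 · (1,3)1 2/3 · (1,4)2 2/4 · (1,5)2 2/3
Row 2: (2,0)1 3/4 · (2,1)1 3/4
Row 3: (3,0)1 4/4 · (3,3)1 2/2 · (3,4)1 2/3 · (3,6)1 1/2
Row 4: (4,0)1 3/3 · (4,1)1 4/4 · (4,3)1 3/3 · (4,5)2 1/5 · (4,6)1 2/4
Row 5: (5,1)1 5/5 · (5,2)1 4/5 · (5,5)2 2/4 · (5,6)1 1/3
Row 6: (6,0)1 1/1 · (6,2)1 2/3 · (6,3)2 1/3 · (6,4)2 2/2
Sum over 30 agents: 2/3 + 2/4 + 2/4 + 2/3 + 2/3 + 0/2 + 2/5 + 2/6 + 2/3 + 2/4 + 2/3 + 3/4 + 3/4 + 4/4 + 2/2 + 2/3 + 1/2 + 3/3 + 4/4 + 3/3 + 1/5 + 2/4 + 5/5 + 4/5 + 2/4 + 1/3 + 1/1 + 2/3 + 1/3 + 2/2 = 587/30; mean = 587/30 ÷ 30 = 587/900 = 0.652222… → 0.652.

0.652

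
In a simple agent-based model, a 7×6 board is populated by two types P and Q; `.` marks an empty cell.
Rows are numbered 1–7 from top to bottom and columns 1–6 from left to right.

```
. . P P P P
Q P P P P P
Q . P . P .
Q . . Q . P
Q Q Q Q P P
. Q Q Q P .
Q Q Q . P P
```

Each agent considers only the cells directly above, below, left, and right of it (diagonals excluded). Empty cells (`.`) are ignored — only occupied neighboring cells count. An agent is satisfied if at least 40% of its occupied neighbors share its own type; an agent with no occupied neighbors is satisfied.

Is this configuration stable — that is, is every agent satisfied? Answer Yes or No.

(1,3)P 2/2 ✓
(1,4)P 3/3 ✓
(1,5)P 3/3 ✓
(1,6)P 2/2 ✓
(2,1)Q 1/2 ✓
(2,2)P 1/2 ✓
(2,3)P 4/4 ✓
(2,4)P 3/3 ✓
(2,5)P 4/4 ✓
(2,6)P 2/2 ✓
(3,1)Q 2/2 ✓
(3,3)P 1/1 ✓
(3,5)P 1/1 ✓
(4,1)Q 2/2 ✓
(4,4)Q 1/1 ✓
(4,6)P 1/1 ✓
(5,1)Q 2/2 ✓
(5,2)Q 3/3 ✓
(5,3)Q 3/3 ✓
(5,4)Q 3/4 ✓
(5,5)P 2/3 ✓
(5,6)P 2/2 ✓
(6,2)Q 3/3 ✓
(6,3)Q 4/4 ✓
(6,4)Q 2/3 ✓
(6,5)P 2/3 ✓
(7,1)Q 1/1 ✓
(7,2)Q 3/3 ✓
(7,3)Q 2/2 ✓
(7,5)P 2/2 ✓
(7,6)P 1/1 ✓
All meet the threshold, so the configuration is stable.

Yes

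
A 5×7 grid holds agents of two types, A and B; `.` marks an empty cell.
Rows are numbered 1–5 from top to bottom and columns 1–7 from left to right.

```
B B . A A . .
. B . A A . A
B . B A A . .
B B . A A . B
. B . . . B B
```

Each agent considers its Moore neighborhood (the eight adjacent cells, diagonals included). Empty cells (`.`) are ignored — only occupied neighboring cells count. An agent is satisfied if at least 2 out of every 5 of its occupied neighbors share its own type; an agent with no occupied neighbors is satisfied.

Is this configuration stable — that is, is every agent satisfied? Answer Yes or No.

Row 1: (1,1)B 2/2 ok · (1,2)B 2/2 ok · (1,4)A 3/3 ok · (1,5)A 3/3 ok
Row 2: (2,2)B 4/4 ok · (2,4)A 5/6 ok · (2,5)A 5/5 ok · (2,7)A 0/0 ok
Row 3: (3,1)B 3/3 ok · (3,3)B 2/5 ok · (3,4)A 5/6 ok · (3,5)A 5/5 ok
Row 4: (4,1)B 3/3 ok · (4,2)B 4/4 ok · (4,4)A 3/4 ok · (4,5)A 3/4 ok · (4,7)B 2/2 ok
Row 5: (5,2)B 2/2 ok · (5,6)B 2/3 ok · (5,7)B 2/2 ok
All meet the threshold, so the configuration is stable.

Yes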